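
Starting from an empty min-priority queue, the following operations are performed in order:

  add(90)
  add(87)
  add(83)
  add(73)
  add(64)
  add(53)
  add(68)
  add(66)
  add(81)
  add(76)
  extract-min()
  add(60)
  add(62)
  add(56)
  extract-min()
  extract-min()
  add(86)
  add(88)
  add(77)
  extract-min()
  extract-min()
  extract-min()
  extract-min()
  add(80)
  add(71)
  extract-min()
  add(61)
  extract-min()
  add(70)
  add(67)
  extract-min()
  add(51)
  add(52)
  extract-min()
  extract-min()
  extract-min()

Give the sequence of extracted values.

insert 90 → {90}
insert 87 → {87, 90}
insert 83 → {83, 87, 90}
insert 73 → {73, 83, 87, 90}
insert 64 → {64, 73, 83, 87, 90}
insert 53 → {53, 64, 73, 83, 87, 90}
insert 68 → {53, 64, 68, 73, 83, 87, 90}
insert 66 → {53, 64, 66, 68, 73, 83, 87, 90}
insert 81 → {53, 64, 66, 68, 73, 81, 83, 87, 90}
insert 76 → {53, 64, 66, 68, 73, 76, 81, 83, 87, 90}
extract-min → 53; now {64, 66, 68, 73, 76, 81, 83, 87, 90}
insert 60 → {60, 64, 66, 68, 73, 76, 81, 83, 87, 90}
insert 62 → {60, 62, 64, 66, 68, 73, 76, 81, 83, 87, 90}
insert 56 → {56, 60, 62, 64, 66, 68, 73, 76, 81, 83, 87, 90}
extract-min → 56; now {60, 62, 64, 66, 68, 73, 76, 81, 83, 87, 90}
extract-min → 60; now {62, 64, 66, 68, 73, 76, 81, 83, 87, 90}
insert 86 → {62, 64, 66, 68, 73, 76, 81, 83, 86, 87, 90}
insert 88 → {62, 64, 66, 68, 73, 76, 81, 83, 86, 87, 88, 90}
insert 77 → {62, 64, 66, 68, 73, 76, 77, 81, 83, 86, 87, 88, 90}
extract-min → 62; now {64, 66, 68, 73, 76, 77, 81, 83, 86, 87, 88, 90}
extract-min → 64; now {66, 68, 73, 76, 77, 81, 83, 86, 87, 88, 90}
extract-min → 66; now {68, 73, 76, 77, 81, 83, 86, 87, 88, 90}
extract-min → 68; now {73, 76, 77, 81, 83, 86, 87, 88, 90}
insert 80 → {73, 76, 77, 80, 81, 83, 86, 87, 88, 90}
insert 71 → {71, 73, 76, 77, 80, 81, 83, 86, 87, 88, 90}
extract-min → 71; now {73, 76, 77, 80, 81, 83, 86, 87, 88, 90}
insert 61 → {61, 73, 76, 77, 80, 81, 83, 86, 87, 88, 90}
extract-min → 61; now {73, 76, 77, 80, 81, 83, 86, 87, 88, 90}
insert 70 → {70, 73, 76, 77, 80, 81, 83, 86, 87, 88, 90}
insert 67 → {67, 70, 73, 76, 77, 80, 81, 83, 86, 87, 88, 90}
extract-min → 67; now {70, 73, 76, 77, 80, 81, 83, 86, 87, 88, 90}
insert 51 → {51, 70, 73, 76, 77, 80, 81, 83, 86, 87, 88, 90}
insert 52 → {51, 52, 70, 73, 76, 77, 80, 81, 83, 86, 87, 88, 90}
extract-min → 51; now {52, 70, 73, 76, 77, 80, 81, 83, 86, 87, 88, 90}
extract-min → 52; now {70, 73, 76, 77, 80, 81, 83, 86, 87, 88, 90}
extract-min → 70; now {73, 76, 77, 80, 81, 83, 86, 87, 88, 90}

53, 56, 60, 62, 64, 66, 68, 71, 61, 67, 51, 52, 70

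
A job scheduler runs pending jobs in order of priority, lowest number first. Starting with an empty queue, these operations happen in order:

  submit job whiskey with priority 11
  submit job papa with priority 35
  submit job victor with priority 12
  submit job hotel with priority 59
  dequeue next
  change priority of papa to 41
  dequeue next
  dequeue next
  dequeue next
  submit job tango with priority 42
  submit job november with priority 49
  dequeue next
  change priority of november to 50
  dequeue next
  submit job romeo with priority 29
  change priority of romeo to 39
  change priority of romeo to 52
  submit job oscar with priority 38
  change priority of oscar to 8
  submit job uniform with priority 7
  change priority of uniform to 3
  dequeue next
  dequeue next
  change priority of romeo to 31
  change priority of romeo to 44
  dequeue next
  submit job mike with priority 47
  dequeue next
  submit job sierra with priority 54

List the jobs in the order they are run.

add whiskey (priority 11) → {whiskey:11}
add papa (priority 35) → {whiskey:11, papa:35}
add victor (priority 12) → {whiskey:11, victor:12, papa:35}
add hotel (priority 59) → {whiskey:11, victor:12, papa:35, hotel:59}
dequeue next → whiskey; now {victor:12, papa:35, hotel:59}
update papa to priority 41 → {victor:12, papa:41, hotel:59}
dequeue next → victor; now {papa:41, hotel:59}
dequeue next → papa; now {hotel:59}
dequeue next → hotel; now {}
add tango (priority 42) → {tango:42}
add november (priority 49) → {tango:42, november:49}
dequeue next → tango; now {november:49}
update november to priority 50 → {november:50}
dequeue next → november; now {}
add romeo (priority 29) → {romeo:29}
update romeo to priority 39 → {romeo:39}
update romeo to priority 52 → {romeo:52}
add oscar (priority 38) → {oscar:38, romeo:52}
update oscar to priority 8 → {oscar:8, romeo:52}
add uniform (priority 7) → {uniform:7, oscar:8, romeo:52}
update uniform to priority 3 → {uniform:3, oscar:8, romeo:52}
dequeue next → uniform; now {oscar:8, romeo:52}
dequeue next → oscar; now {romeo:52}
update romeo to priority 31 → {romeo:31}
update romeo to priority 44 → {romeo:44}
dequeue next → romeo; now {}
add mike (priority 47) → {mike:47}
dequeue next → mike; now {}
add sierra (priority 54) → {sierra:54}

whiskey → victor → papa → hotel → tango → november → uniform → oscar → romeo → mike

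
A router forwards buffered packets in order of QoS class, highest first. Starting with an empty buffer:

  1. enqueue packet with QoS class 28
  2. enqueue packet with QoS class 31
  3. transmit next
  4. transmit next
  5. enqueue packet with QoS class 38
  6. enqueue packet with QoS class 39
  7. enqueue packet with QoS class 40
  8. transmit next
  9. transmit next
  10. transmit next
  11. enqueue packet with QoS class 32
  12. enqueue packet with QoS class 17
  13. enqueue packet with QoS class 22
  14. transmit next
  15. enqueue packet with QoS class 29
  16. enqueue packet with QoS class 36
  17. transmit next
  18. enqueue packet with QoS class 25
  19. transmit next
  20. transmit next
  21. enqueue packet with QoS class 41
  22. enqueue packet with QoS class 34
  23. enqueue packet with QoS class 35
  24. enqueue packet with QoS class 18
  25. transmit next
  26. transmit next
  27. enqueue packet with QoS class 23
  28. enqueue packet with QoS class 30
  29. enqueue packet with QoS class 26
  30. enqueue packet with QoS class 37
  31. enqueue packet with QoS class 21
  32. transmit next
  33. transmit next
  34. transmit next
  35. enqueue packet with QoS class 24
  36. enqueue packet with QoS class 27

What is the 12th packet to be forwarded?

37

insert 28 → {28}
insert 31 → {31, 28}
transmit next → 31; now {28}
transmit next → 28; now {}
insert 38 → {38}
insert 39 → {39, 38}
insert 40 → {40, 39, 38}
transmit next → 40; now {39, 38}
transmit next → 39; now {38}
transmit next → 38; now {}
insert 32 → {32}
insert 17 → {32, 17}
insert 22 → {32, 22, 17}
transmit next → 32; now {22, 17}
insert 29 → {29, 22, 17}
insert 36 → {36, 29, 22, 17}
transmit next → 36; now {29, 22, 17}
insert 25 → {29, 25, 22, 17}
transmit next → 29; now {25, 22, 17}
transmit next → 25; now {22, 17}
insert 41 → {41, 22, 17}
insert 34 → {41, 34, 22, 17}
insert 35 → {41, 35, 34, 22, 17}
insert 18 → {41, 35, 34, 22, 18, 17}
transmit next → 41; now {35, 34, 22, 18, 17}
transmit next → 35; now {34, 22, 18, 17}
insert 23 → {34, 23, 22, 18, 17}
insert 30 → {34, 30, 23, 22, 18, 17}
insert 26 → {34, 30, 26, 23, 22, 18, 17}
insert 37 → {37, 34, 30, 26, 23, 22, 18, 17}
insert 21 → {37, 34, 30, 26, 23, 22, 21, 18, 17}
transmit next → 37; now {34, 30, 26, 23, 22, 21, 18, 17}
transmit next → 34; now {30, 26, 23, 22, 21, 18, 17}
transmit next → 30; now {26, 23, 22, 21, 18, 17}
insert 24 → {26, 24, 23, 22, 21, 18, 17}
insert 27 → {27, 26, 24, 23, 22, 21, 18, 17}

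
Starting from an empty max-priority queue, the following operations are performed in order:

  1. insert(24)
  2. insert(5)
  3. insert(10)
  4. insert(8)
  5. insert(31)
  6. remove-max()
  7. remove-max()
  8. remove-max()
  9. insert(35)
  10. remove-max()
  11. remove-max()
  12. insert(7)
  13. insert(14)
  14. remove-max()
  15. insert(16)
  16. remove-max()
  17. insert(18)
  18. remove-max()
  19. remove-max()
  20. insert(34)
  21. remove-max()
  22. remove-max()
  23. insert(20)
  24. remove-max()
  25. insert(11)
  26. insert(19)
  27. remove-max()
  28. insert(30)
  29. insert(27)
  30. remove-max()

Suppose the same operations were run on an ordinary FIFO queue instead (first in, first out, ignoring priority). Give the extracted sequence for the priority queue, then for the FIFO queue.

priority queue: 31 → 24 → 10 → 35 → 8 → 14 → 16 → 18 → 7 → 34 → 5 → 20 → 19 → 30; FIFO queue: [24, 5, 10, 8, 31, 35, 7, 14, 16, 18, 34, 20, 11, 19]

insert 24 → {24}
insert 5 → {24, 5}
insert 10 → {24, 10, 5}
insert 8 → {24, 10, 8, 5}
insert 31 → {31, 24, 10, 8, 5}
remove-max → 31; now {24, 10, 8, 5}
remove-max → 24; now {10, 8, 5}
remove-max → 10; now {8, 5}
insert 35 → {35, 8, 5}
remove-max → 35; now {8, 5}
remove-max → 8; now {5}
insert 7 → {7, 5}
insert 14 → {14, 7, 5}
remove-max → 14; now {7, 5}
insert 16 → {16, 7, 5}
remove-max → 16; now {7, 5}
insert 18 → {18, 7, 5}
remove-max → 18; now {7, 5}
remove-max → 7; now {5}
insert 34 → {34, 5}
remove-max → 34; now {5}
remove-max → 5; now {}
insert 20 → {20}
remove-max → 20; now {}
insert 11 → {11}
insert 19 → {19, 11}
remove-max → 19; now {11}
insert 30 → {30, 11}
insert 27 → {30, 27, 11}
remove-max → 30; now {27, 11}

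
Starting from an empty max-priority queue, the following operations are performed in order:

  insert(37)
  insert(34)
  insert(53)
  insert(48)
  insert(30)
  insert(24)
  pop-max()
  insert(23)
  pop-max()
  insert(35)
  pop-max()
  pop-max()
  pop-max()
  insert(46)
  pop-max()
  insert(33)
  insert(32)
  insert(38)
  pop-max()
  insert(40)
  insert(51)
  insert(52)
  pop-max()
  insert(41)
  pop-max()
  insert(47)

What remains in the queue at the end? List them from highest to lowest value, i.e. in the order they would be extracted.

[47, 41, 40, 33, 32, 30, 24, 23]

insert 37 → {37}
insert 34 → {37, 34}
insert 53 → {53, 37, 34}
insert 48 → {53, 48, 37, 34}
insert 30 → {53, 48, 37, 34, 30}
insert 24 → {53, 48, 37, 34, 30, 24}
pop-max → 53; now {48, 37, 34, 30, 24}
insert 23 → {48, 37, 34, 30, 24, 23}
pop-max → 48; now {37, 34, 30, 24, 23}
insert 35 → {37, 35, 34, 30, 24, 23}
pop-max → 37; now {35, 34, 30, 24, 23}
pop-max → 35; now {34, 30, 24, 23}
pop-max → 34; now {30, 24, 23}
insert 46 → {46, 30, 24, 23}
pop-max → 46; now {30, 24, 23}
insert 33 → {33, 30, 24, 23}
insert 32 → {33, 32, 30, 24, 23}
insert 38 → {38, 33, 32, 30, 24, 23}
pop-max → 38; now {33, 32, 30, 24, 23}
insert 40 → {40, 33, 32, 30, 24, 23}
insert 51 → {51, 40, 33, 32, 30, 24, 23}
insert 52 → {52, 51, 40, 33, 32, 30, 24, 23}
pop-max → 52; now {51, 40, 33, 32, 30, 24, 23}
insert 41 → {51, 41, 40, 33, 32, 30, 24, 23}
pop-max → 51; now {41, 40, 33, 32, 30, 24, 23}
insert 47 → {47, 41, 40, 33, 32, 30, 24, 23}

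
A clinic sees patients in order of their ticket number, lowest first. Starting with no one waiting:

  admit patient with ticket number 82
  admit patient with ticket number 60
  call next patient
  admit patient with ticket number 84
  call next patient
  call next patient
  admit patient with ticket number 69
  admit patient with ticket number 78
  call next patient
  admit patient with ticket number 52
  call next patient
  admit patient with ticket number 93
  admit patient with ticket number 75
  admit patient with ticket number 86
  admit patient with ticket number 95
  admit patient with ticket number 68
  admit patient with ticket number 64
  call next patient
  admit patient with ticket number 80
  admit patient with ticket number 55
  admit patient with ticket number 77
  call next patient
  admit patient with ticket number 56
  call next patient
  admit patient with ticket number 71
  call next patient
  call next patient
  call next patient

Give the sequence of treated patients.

insert 82 → {82}
insert 60 → {60, 82}
call next patient → 60; now {82}
insert 84 → {82, 84}
call next patient → 82; now {84}
call next patient → 84; now {}
insert 69 → {69}
insert 78 → {69, 78}
call next patient → 69; now {78}
insert 52 → {52, 78}
call next patient → 52; now {78}
insert 93 → {78, 93}
insert 75 → {75, 78, 93}
insert 86 → {75, 78, 86, 93}
insert 95 → {75, 78, 86, 93, 95}
insert 68 → {68, 75, 78, 86, 93, 95}
insert 64 → {64, 68, 75, 78, 86, 93, 95}
call next patient → 64; now {68, 75, 78, 86, 93, 95}
insert 80 → {68, 75, 78, 80, 86, 93, 95}
insert 55 → {55, 68, 75, 78, 80, 86, 93, 95}
insert 77 → {55, 68, 75, 77, 78, 80, 86, 93, 95}
call next patient → 55; now {68, 75, 77, 78, 80, 86, 93, 95}
insert 56 → {56, 68, 75, 77, 78, 80, 86, 93, 95}
call next patient → 56; now {68, 75, 77, 78, 80, 86, 93, 95}
insert 71 → {68, 71, 75, 77, 78, 80, 86, 93, 95}
call next patient → 68; now {71, 75, 77, 78, 80, 86, 93, 95}
call next patient → 71; now {75, 77, 78, 80, 86, 93, 95}
call next patient → 75; now {77, 78, 80, 86, 93, 95}

[60, 82, 84, 69, 52, 64, 55, 56, 68, 71, 75]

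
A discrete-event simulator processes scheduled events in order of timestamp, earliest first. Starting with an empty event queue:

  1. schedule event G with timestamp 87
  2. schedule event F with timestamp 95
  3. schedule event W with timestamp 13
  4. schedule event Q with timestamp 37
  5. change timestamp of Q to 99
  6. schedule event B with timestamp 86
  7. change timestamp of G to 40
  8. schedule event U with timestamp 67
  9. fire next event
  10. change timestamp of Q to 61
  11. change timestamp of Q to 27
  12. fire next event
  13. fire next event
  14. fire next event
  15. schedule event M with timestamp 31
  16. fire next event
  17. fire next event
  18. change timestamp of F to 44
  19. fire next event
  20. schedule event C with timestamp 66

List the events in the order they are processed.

add G (timestamp 87) → {G:87}
add F (timestamp 95) → {G:87, F:95}
add W (timestamp 13) → {W:13, G:87, F:95}
add Q (timestamp 37) → {W:13, Q:37, G:87, F:95}
update Q to timestamp 99 → {W:13, G:87, F:95, Q:99}
add B (timestamp 86) → {W:13, B:86, G:87, F:95, Q:99}
update G to timestamp 40 → {W:13, G:40, B:86, F:95, Q:99}
add U (timestamp 67) → {W:13, G:40, U:67, B:86, F:95, Q:99}
fire next event → W; now {G:40, U:67, B:86, F:95, Q:99}
update Q to timestamp 61 → {G:40, Q:61, U:67, B:86, F:95}
update Q to timestamp 27 → {Q:27, G:40, U:67, B:86, F:95}
fire next event → Q; now {G:40, U:67, B:86, F:95}
fire next event → G; now {U:67, B:86, F:95}
fire next event → U; now {B:86, F:95}
add M (timestamp 31) → {M:31, B:86, F:95}
fire next event → M; now {B:86, F:95}
fire next event → B; now {F:95}
update F to timestamp 44 → {F:44}
fire next event → F; now {}
add C (timestamp 66) → {C:66}

[W, Q, G, U, M, B, F]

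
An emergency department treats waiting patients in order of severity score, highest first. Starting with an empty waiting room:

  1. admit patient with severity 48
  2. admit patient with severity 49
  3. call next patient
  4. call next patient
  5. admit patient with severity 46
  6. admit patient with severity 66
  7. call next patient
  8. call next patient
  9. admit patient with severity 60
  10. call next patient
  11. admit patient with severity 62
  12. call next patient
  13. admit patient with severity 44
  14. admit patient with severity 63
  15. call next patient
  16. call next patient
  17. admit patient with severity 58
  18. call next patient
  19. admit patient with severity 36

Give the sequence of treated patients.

insert 48 → {48}
insert 49 → {49, 48}
call next patient → 49; now {48}
call next patient → 48; now {}
insert 46 → {46}
insert 66 → {66, 46}
call next patient → 66; now {46}
call next patient → 46; now {}
insert 60 → {60}
call next patient → 60; now {}
insert 62 → {62}
call next patient → 62; now {}
insert 44 → {44}
insert 63 → {63, 44}
call next patient → 63; now {44}
call next patient → 44; now {}
insert 58 → {58}
call next patient → 58; now {}
insert 36 → {36}

49 → 48 → 66 → 46 → 60 → 62 → 63 → 44 → 58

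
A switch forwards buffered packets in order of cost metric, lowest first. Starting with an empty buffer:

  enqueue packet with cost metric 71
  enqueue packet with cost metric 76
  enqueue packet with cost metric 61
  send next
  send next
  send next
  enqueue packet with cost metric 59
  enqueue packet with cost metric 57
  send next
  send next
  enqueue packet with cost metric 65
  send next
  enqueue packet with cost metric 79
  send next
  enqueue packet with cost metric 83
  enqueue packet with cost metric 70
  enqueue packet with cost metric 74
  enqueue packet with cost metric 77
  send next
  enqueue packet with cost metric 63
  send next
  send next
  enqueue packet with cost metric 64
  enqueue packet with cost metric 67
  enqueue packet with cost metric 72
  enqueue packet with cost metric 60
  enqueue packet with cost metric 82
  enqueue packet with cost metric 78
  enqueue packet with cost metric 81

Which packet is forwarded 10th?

74

insert 71 → {71}
insert 76 → {71, 76}
insert 61 → {61, 71, 76}
send next → 61; now {71, 76}
send next → 71; now {76}
send next → 76; now {}
insert 59 → {59}
insert 57 → {57, 59}
send next → 57; now {59}
send next → 59; now {}
insert 65 → {65}
send next → 65; now {}
insert 79 → {79}
send next → 79; now {}
insert 83 → {83}
insert 70 → {70, 83}
insert 74 → {70, 74, 83}
insert 77 → {70, 74, 77, 83}
send next → 70; now {74, 77, 83}
insert 63 → {63, 74, 77, 83}
send next → 63; now {74, 77, 83}
send next → 74; now {77, 83}
insert 64 → {64, 77, 83}
insert 67 → {64, 67, 77, 83}
insert 72 → {64, 67, 72, 77, 83}
insert 60 → {60, 64, 67, 72, 77, 83}
insert 82 → {60, 64, 67, 72, 77, 82, 83}
insert 78 → {60, 64, 67, 72, 77, 78, 82, 83}
insert 81 → {60, 64, 67, 72, 77, 78, 81, 82, 83}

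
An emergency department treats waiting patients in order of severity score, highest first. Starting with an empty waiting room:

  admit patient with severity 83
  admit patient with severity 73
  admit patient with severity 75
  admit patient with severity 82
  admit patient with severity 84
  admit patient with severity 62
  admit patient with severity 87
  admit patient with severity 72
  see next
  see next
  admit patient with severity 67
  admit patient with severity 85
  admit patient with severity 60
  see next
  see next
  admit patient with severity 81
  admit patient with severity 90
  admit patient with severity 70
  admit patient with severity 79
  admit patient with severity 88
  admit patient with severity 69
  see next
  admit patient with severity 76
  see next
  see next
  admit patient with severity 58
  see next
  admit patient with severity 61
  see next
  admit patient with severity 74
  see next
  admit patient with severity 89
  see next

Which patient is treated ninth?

insert 83 → {83}
insert 73 → {83, 73}
insert 75 → {83, 75, 73}
insert 82 → {83, 82, 75, 73}
insert 84 → {84, 83, 82, 75, 73}
insert 62 → {84, 83, 82, 75, 73, 62}
insert 87 → {87, 84, 83, 82, 75, 73, 62}
insert 72 → {87, 84, 83, 82, 75, 73, 72, 62}
see next → 87; now {84, 83, 82, 75, 73, 72, 62}
see next → 84; now {83, 82, 75, 73, 72, 62}
insert 67 → {83, 82, 75, 73, 72, 67, 62}
insert 85 → {85, 83, 82, 75, 73, 72, 67, 62}
insert 60 → {85, 83, 82, 75, 73, 72, 67, 62, 60}
see next → 85; now {83, 82, 75, 73, 72, 67, 62, 60}
see next → 83; now {82, 75, 73, 72, 67, 62, 60}
insert 81 → {82, 81, 75, 73, 72, 67, 62, 60}
insert 90 → {90, 82, 81, 75, 73, 72, 67, 62, 60}
insert 70 → {90, 82, 81, 75, 73, 72, 70, 67, 62, 60}
insert 79 → {90, 82, 81, 79, 75, 73, 72, 70, 67, 62, 60}
insert 88 → {90, 88, 82, 81, 79, 75, 73, 72, 70, 67, 62, 60}
insert 69 → {90, 88, 82, 81, 79, 75, 73, 72, 70, 69, 67, 62, 60}
see next → 90; now {88, 82, 81, 79, 75, 73, 72, 70, 69, 67, 62, 60}
insert 76 → {88, 82, 81, 79, 76, 75, 73, 72, 70, 69, 67, 62, 60}
see next → 88; now {82, 81, 79, 76, 75, 73, 72, 70, 69, 67, 62, 60}
see next → 82; now {81, 79, 76, 75, 73, 72, 70, 69, 67, 62, 60}
insert 58 → {81, 79, 76, 75, 73, 72, 70, 69, 67, 62, 60, 58}
see next → 81; now {79, 76, 75, 73, 72, 70, 69, 67, 62, 60, 58}
insert 61 → {79, 76, 75, 73, 72, 70, 69, 67, 62, 61, 60, 58}
see next → 79; now {76, 75, 73, 72, 70, 69, 67, 62, 61, 60, 58}
insert 74 → {76, 75, 74, 73, 72, 70, 69, 67, 62, 61, 60, 58}
see next → 76; now {75, 74, 73, 72, 70, 69, 67, 62, 61, 60, 58}
insert 89 → {89, 75, 74, 73, 72, 70, 69, 67, 62, 61, 60, 58}
see next → 89; now {75, 74, 73, 72, 70, 69, 67, 62, 61, 60, 58}

79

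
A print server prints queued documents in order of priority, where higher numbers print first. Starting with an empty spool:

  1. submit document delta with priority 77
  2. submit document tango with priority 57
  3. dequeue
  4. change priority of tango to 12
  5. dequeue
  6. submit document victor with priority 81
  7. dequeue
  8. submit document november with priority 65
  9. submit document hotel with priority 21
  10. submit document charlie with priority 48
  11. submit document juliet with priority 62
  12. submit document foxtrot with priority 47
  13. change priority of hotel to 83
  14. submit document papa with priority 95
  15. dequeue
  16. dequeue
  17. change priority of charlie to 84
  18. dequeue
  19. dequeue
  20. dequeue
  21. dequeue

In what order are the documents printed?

delta, tango, victor, papa, hotel, charlie, november, juliet, foxtrot

add delta (priority 77) → {delta:77}
add tango (priority 57) → {delta:77, tango:57}
dequeue → delta; now {tango:57}
update tango to priority 12 → {tango:12}
dequeue → tango; now {}
add victor (priority 81) → {victor:81}
dequeue → victor; now {}
add november (priority 65) → {november:65}
add hotel (priority 21) → {november:65, hotel:21}
add charlie (priority 48) → {november:65, charlie:48, hotel:21}
add juliet (priority 62) → {november:65, juliet:62, charlie:48, hotel:21}
add foxtrot (priority 47) → {november:65, juliet:62, charlie:48, foxtrot:47, hotel:21}
update hotel to priority 83 → {hotel:83, november:65, juliet:62, charlie:48, foxtrot:47}
add papa (priority 95) → {papa:95, hotel:83, november:65, juliet:62, charlie:48, foxtrot:47}
dequeue → papa; now {hotel:83, november:65, juliet:62, charlie:48, foxtrot:47}
dequeue → hotel; now {november:65, juliet:62, charlie:48, foxtrot:47}
update charlie to priority 84 → {charlie:84, november:65, juliet:62, foxtrot:47}
dequeue → charlie; now {november:65, juliet:62, foxtrot:47}
dequeue → november; now {juliet:62, foxtrot:47}
dequeue → juliet; now {foxtrot:47}
dequeue → foxtrot; now {}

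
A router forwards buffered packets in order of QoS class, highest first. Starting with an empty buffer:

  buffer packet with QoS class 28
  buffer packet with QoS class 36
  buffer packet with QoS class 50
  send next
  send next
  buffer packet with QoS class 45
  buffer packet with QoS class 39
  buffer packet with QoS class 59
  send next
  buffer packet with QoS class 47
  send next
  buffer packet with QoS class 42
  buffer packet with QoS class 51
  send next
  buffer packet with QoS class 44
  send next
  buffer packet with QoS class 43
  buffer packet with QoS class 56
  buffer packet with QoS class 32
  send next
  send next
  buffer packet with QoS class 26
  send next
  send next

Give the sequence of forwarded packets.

insert 28 → {28}
insert 36 → {36, 28}
insert 50 → {50, 36, 28}
send next → 50; now {36, 28}
send next → 36; now {28}
insert 45 → {45, 28}
insert 39 → {45, 39, 28}
insert 59 → {59, 45, 39, 28}
send next → 59; now {45, 39, 28}
insert 47 → {47, 45, 39, 28}
send next → 47; now {45, 39, 28}
insert 42 → {45, 42, 39, 28}
insert 51 → {51, 45, 42, 39, 28}
send next → 51; now {45, 42, 39, 28}
insert 44 → {45, 44, 42, 39, 28}
send next → 45; now {44, 42, 39, 28}
insert 43 → {44, 43, 42, 39, 28}
insert 56 → {56, 44, 43, 42, 39, 28}
insert 32 → {56, 44, 43, 42, 39, 32, 28}
send next → 56; now {44, 43, 42, 39, 32, 28}
send next → 44; now {43, 42, 39, 32, 28}
insert 26 → {43, 42, 39, 32, 28, 26}
send next → 43; now {42, 39, 32, 28, 26}
send next → 42; now {39, 32, 28, 26}

[50, 36, 59, 47, 51, 45, 56, 44, 43, 42]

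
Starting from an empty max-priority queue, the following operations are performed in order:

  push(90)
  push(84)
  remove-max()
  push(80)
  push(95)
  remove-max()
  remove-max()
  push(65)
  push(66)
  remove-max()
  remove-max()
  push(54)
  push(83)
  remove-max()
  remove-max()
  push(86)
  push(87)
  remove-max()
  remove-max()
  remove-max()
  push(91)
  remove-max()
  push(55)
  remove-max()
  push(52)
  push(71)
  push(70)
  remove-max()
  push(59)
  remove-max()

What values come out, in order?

insert 90 → {90}
insert 84 → {90, 84}
remove-max → 90; now {84}
insert 80 → {84, 80}
insert 95 → {95, 84, 80}
remove-max → 95; now {84, 80}
remove-max → 84; now {80}
insert 65 → {80, 65}
insert 66 → {80, 66, 65}
remove-max → 80; now {66, 65}
remove-max → 66; now {65}
insert 54 → {65, 54}
insert 83 → {83, 65, 54}
remove-max → 83; now {65, 54}
remove-max → 65; now {54}
insert 86 → {86, 54}
insert 87 → {87, 86, 54}
remove-max → 87; now {86, 54}
remove-max → 86; now {54}
remove-max → 54; now {}
insert 91 → {91}
remove-max → 91; now {}
insert 55 → {55}
remove-max → 55; now {}
insert 52 → {52}
insert 71 → {71, 52}
insert 70 → {71, 70, 52}
remove-max → 71; now {70, 52}
insert 59 → {70, 59, 52}
remove-max → 70; now {59, 52}

90 → 95 → 84 → 80 → 66 → 83 → 65 → 87 → 86 → 54 → 91 → 55 → 71 → 70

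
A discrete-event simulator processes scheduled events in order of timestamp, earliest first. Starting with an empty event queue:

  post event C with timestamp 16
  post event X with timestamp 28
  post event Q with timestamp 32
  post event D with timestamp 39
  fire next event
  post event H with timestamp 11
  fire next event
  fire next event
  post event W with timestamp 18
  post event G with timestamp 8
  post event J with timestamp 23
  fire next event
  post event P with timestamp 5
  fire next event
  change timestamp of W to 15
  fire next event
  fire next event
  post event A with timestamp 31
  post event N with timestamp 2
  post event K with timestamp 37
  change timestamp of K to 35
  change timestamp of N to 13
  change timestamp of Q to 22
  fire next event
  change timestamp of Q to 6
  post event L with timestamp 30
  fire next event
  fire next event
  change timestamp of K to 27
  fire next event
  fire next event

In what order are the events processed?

add C (timestamp 16) → {C:16}
add X (timestamp 28) → {C:16, X:28}
add Q (timestamp 32) → {C:16, X:28, Q:32}
add D (timestamp 39) → {C:16, X:28, Q:32, D:39}
fire next event → C; now {X:28, Q:32, D:39}
add H (timestamp 11) → {H:11, X:28, Q:32, D:39}
fire next event → H; now {X:28, Q:32, D:39}
fire next event → X; now {Q:32, D:39}
add W (timestamp 18) → {W:18, Q:32, D:39}
add G (timestamp 8) → {G:8, W:18, Q:32, D:39}
add J (timestamp 23) → {G:8, W:18, J:23, Q:32, D:39}
fire next event → G; now {W:18, J:23, Q:32, D:39}
add P (timestamp 5) → {P:5, W:18, J:23, Q:32, D:39}
fire next event → P; now {W:18, J:23, Q:32, D:39}
update W to timestamp 15 → {W:15, J:23, Q:32, D:39}
fire next event → W; now {J:23, Q:32, D:39}
fire next event → J; now {Q:32, D:39}
add A (timestamp 31) → {A:31, Q:32, D:39}
add N (timestamp 2) → {N:2, A:31, Q:32, D:39}
add K (timestamp 37) → {N:2, A:31, Q:32, K:37, D:39}
update K to timestamp 35 → {N:2, A:31, Q:32, K:35, D:39}
update N to timestamp 13 → {N:13, A:31, Q:32, K:35, D:39}
update Q to timestamp 22 → {N:13, Q:22, A:31, K:35, D:39}
fire next event → N; now {Q:22, A:31, K:35, D:39}
update Q to timestamp 6 → {Q:6, A:31, K:35, D:39}
add L (timestamp 30) → {Q:6, L:30, A:31, K:35, D:39}
fire next event → Q; now {L:30, A:31, K:35, D:39}
fire next event → L; now {A:31, K:35, D:39}
update K to timestamp 27 → {K:27, A:31, D:39}
fire next event → K; now {A:31, D:39}
fire next event → A; now {D:39}

C, H, X, G, P, W, J, N, Q, L, K, A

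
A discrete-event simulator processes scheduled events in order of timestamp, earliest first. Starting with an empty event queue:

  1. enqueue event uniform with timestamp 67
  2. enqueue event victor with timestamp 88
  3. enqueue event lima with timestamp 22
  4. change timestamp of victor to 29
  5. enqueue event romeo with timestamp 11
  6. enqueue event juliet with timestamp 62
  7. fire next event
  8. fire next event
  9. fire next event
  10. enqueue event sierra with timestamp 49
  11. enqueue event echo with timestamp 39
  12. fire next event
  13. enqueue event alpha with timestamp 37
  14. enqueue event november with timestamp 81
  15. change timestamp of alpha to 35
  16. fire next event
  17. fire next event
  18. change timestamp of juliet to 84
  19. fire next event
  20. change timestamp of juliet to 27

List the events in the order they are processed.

add uniform (timestamp 67) → {uniform:67}
add victor (timestamp 88) → {uniform:67, victor:88}
add lima (timestamp 22) → {lima:22, uniform:67, victor:88}
update victor to timestamp 29 → {lima:22, victor:29, uniform:67}
add romeo (timestamp 11) → {romeo:11, lima:22, victor:29, uniform:67}
add juliet (timestamp 62) → {romeo:11, lima:22, victor:29, juliet:62, uniform:67}
fire next event → romeo; now {lima:22, victor:29, juliet:62, uniform:67}
fire next event → lima; now {victor:29, juliet:62, uniform:67}
fire next event → victor; now {juliet:62, uniform:67}
add sierra (timestamp 49) → {sierra:49, juliet:62, uniform:67}
add echo (timestamp 39) → {echo:39, sierra:49, juliet:62, uniform:67}
fire next event → echo; now {sierra:49, juliet:62, uniform:67}
add alpha (timestamp 37) → {alpha:37, sierra:49, juliet:62, uniform:67}
add november (timestamp 81) → {alpha:37, sierra:49, juliet:62, uniform:67, november:81}
update alpha to timestamp 35 → {alpha:35, sierra:49, juliet:62, uniform:67, november:81}
fire next event → alpha; now {sierra:49, juliet:62, uniform:67, november:81}
fire next event → sierra; now {juliet:62, uniform:67, november:81}
update juliet to timestamp 84 → {uniform:67, november:81, juliet:84}
fire next event → uniform; now {november:81, juliet:84}
update juliet to timestamp 27 → {juliet:27, november:81}

romeo, lima, victor, echo, alpha, sierra, uniform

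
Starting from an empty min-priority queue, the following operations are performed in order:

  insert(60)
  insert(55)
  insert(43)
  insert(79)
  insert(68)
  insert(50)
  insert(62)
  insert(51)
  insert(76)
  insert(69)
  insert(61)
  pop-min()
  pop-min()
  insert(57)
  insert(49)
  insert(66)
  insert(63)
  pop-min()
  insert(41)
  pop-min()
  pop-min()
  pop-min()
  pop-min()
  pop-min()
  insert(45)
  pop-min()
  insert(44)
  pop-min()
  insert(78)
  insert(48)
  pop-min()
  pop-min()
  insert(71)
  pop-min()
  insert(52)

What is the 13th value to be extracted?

insert 60 → {60}
insert 55 → {55, 60}
insert 43 → {43, 55, 60}
insert 79 → {43, 55, 60, 79}
insert 68 → {43, 55, 60, 68, 79}
insert 50 → {43, 50, 55, 60, 68, 79}
insert 62 → {43, 50, 55, 60, 62, 68, 79}
insert 51 → {43, 50, 51, 55, 60, 62, 68, 79}
insert 76 → {43, 50, 51, 55, 60, 62, 68, 76, 79}
insert 69 → {43, 50, 51, 55, 60, 62, 68, 69, 76, 79}
insert 61 → {43, 50, 51, 55, 60, 61, 62, 68, 69, 76, 79}
pop-min → 43; now {50, 51, 55, 60, 61, 62, 68, 69, 76, 79}
pop-min → 50; now {51, 55, 60, 61, 62, 68, 69, 76, 79}
insert 57 → {51, 55, 57, 60, 61, 62, 68, 69, 76, 79}
insert 49 → {49, 51, 55, 57, 60, 61, 62, 68, 69, 76, 79}
insert 66 → {49, 51, 55, 57, 60, 61, 62, 66, 68, 69, 76, 79}
insert 63 → {49, 51, 55, 57, 60, 61, 62, 63, 66, 68, 69, 76, 79}
pop-min → 49; now {51, 55, 57, 60, 61, 62, 63, 66, 68, 69, 76, 79}
insert 41 → {41, 51, 55, 57, 60, 61, 62, 63, 66, 68, 69, 76, 79}
pop-min → 41; now {51, 55, 57, 60, 61, 62, 63, 66, 68, 69, 76, 79}
pop-min → 51; now {55, 57, 60, 61, 62, 63, 66, 68, 69, 76, 79}
pop-min → 55; now {57, 60, 61, 62, 63, 66, 68, 69, 76, 79}
pop-min → 57; now {60, 61, 62, 63, 66, 68, 69, 76, 79}
pop-min → 60; now {61, 62, 63, 66, 68, 69, 76, 79}
insert 45 → {45, 61, 62, 63, 66, 68, 69, 76, 79}
pop-min → 45; now {61, 62, 63, 66, 68, 69, 76, 79}
insert 44 → {44, 61, 62, 63, 66, 68, 69, 76, 79}
pop-min → 44; now {61, 62, 63, 66, 68, 69, 76, 79}
insert 78 → {61, 62, 63, 66, 68, 69, 76, 78, 79}
insert 48 → {48, 61, 62, 63, 66, 68, 69, 76, 78, 79}
pop-min → 48; now {61, 62, 63, 66, 68, 69, 76, 78, 79}
pop-min → 61; now {62, 63, 66, 68, 69, 76, 78, 79}
insert 71 → {62, 63, 66, 68, 69, 71, 76, 78, 79}
pop-min → 62; now {63, 66, 68, 69, 71, 76, 78, 79}
insert 52 → {52, 63, 66, 68, 69, 71, 76, 78, 79}

62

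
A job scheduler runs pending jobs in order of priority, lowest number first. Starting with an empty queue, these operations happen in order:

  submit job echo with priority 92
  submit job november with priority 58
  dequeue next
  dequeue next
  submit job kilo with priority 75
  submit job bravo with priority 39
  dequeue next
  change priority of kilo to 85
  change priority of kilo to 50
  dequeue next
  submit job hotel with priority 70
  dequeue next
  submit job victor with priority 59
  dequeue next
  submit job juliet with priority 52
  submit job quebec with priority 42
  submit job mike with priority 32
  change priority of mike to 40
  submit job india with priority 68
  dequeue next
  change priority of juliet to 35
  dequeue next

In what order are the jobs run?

add echo (priority 92) → {echo:92}
add november (priority 58) → {november:58, echo:92}
dequeue next → november; now {echo:92}
dequeue next → echo; now {}
add kilo (priority 75) → {kilo:75}
add bravo (priority 39) → {bravo:39, kilo:75}
dequeue next → bravo; now {kilo:75}
update kilo to priority 85 → {kilo:85}
update kilo to priority 50 → {kilo:50}
dequeue next → kilo; now {}
add hotel (priority 70) → {hotel:70}
dequeue next → hotel; now {}
add victor (priority 59) → {victor:59}
dequeue next → victor; now {}
add juliet (priority 52) → {juliet:52}
add quebec (priority 42) → {quebec:42, juliet:52}
add mike (priority 32) → {mike:32, quebec:42, juliet:52}
update mike to priority 40 → {mike:40, quebec:42, juliet:52}
add india (priority 68) → {mike:40, quebec:42, juliet:52, india:68}
dequeue next → mike; now {quebec:42, juliet:52, india:68}
update juliet to priority 35 → {juliet:35, quebec:42, india:68}
dequeue next → juliet; now {quebec:42, india:68}

november, echo, bravo, kilo, hotel, victor, mike, juliet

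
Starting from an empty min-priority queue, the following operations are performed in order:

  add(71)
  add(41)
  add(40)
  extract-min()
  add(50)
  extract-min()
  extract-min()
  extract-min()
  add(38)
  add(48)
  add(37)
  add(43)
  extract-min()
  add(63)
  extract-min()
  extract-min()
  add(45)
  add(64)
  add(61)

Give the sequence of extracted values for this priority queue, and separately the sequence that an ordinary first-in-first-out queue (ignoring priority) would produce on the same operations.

insert 71 → {71}
insert 41 → {41, 71}
insert 40 → {40, 41, 71}
extract-min → 40; now {41, 71}
insert 50 → {41, 50, 71}
extract-min → 41; now {50, 71}
extract-min → 50; now {71}
extract-min → 71; now {}
insert 38 → {38}
insert 48 → {38, 48}
insert 37 → {37, 38, 48}
insert 43 → {37, 38, 43, 48}
extract-min → 37; now {38, 43, 48}
insert 63 → {38, 43, 48, 63}
extract-min → 38; now {43, 48, 63}
extract-min → 43; now {48, 63}
insert 45 → {45, 48, 63}
insert 64 → {45, 48, 63, 64}
insert 61 → {45, 48, 61, 63, 64}

priority queue: 40 → 41 → 50 → 71 → 37 → 38 → 43; FIFO queue: 71 → 41 → 40 → 50 → 38 → 48 → 37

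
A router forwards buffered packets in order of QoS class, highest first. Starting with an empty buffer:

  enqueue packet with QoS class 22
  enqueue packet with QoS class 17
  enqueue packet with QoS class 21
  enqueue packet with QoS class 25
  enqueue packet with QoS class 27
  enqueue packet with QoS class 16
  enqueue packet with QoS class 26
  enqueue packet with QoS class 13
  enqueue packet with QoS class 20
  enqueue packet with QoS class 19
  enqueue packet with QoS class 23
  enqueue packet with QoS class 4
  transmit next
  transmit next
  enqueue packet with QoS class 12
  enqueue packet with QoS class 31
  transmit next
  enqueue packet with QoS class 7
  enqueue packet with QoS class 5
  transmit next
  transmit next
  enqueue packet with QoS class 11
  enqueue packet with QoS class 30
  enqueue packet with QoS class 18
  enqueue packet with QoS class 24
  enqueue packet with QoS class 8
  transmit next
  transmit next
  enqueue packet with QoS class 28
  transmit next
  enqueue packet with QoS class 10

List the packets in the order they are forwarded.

27, 26, 31, 25, 23, 30, 24, 28

insert 22 → {22}
insert 17 → {22, 17}
insert 21 → {22, 21, 17}
insert 25 → {25, 22, 21, 17}
insert 27 → {27, 25, 22, 21, 17}
insert 16 → {27, 25, 22, 21, 17, 16}
insert 26 → {27, 26, 25, 22, 21, 17, 16}
insert 13 → {27, 26, 25, 22, 21, 17, 16, 13}
insert 20 → {27, 26, 25, 22, 21, 20, 17, 16, 13}
insert 19 → {27, 26, 25, 22, 21, 20, 19, 17, 16, 13}
insert 23 → {27, 26, 25, 23, 22, 21, 20, 19, 17, 16, 13}
insert 4 → {27, 26, 25, 23, 22, 21, 20, 19, 17, 16, 13, 4}
transmit next → 27; now {26, 25, 23, 22, 21, 20, 19, 17, 16, 13, 4}
transmit next → 26; now {25, 23, 22, 21, 20, 19, 17, 16, 13, 4}
insert 12 → {25, 23, 22, 21, 20, 19, 17, 16, 13, 12, 4}
insert 31 → {31, 25, 23, 22, 21, 20, 19, 17, 16, 13, 12, 4}
transmit next → 31; now {25, 23, 22, 21, 20, 19, 17, 16, 13, 12, 4}
insert 7 → {25, 23, 22, 21, 20, 19, 17, 16, 13, 12, 7, 4}
insert 5 → {25, 23, 22, 21, 20, 19, 17, 16, 13, 12, 7, 5, 4}
transmit next → 25; now {23, 22, 21, 20, 19, 17, 16, 13, 12, 7, 5, 4}
transmit next → 23; now {22, 21, 20, 19, 17, 16, 13, 12, 7, 5, 4}
insert 11 → {22, 21, 20, 19, 17, 16, 13, 12, 11, 7, 5, 4}
insert 30 → {30, 22, 21, 20, 19, 17, 16, 13, 12, 11, 7, 5, 4}
insert 18 → {30, 22, 21, 20, 19, 18, 17, 16, 13, 12, 11, 7, 5, 4}
insert 24 → {30, 24, 22, 21, 20, 19, 18, 17, 16, 13, 12, 11, 7, 5, 4}
insert 8 → {30, 24, 22, 21, 20, 19, 18, 17, 16, 13, 12, 11, 8, 7, 5, 4}
transmit next → 30; now {24, 22, 21, 20, 19, 18, 17, 16, 13, 12, 11, 8, 7, 5, 4}
transmit next → 24; now {22, 21, 20, 19, 18, 17, 16, 13, 12, 11, 8, 7, 5, 4}
insert 28 → {28, 22, 21, 20, 19, 18, 17, 16, 13, 12, 11, 8, 7, 5, 4}
transmit next → 28; now {22, 21, 20, 19, 18, 17, 16, 13, 12, 11, 8, 7, 5, 4}
insert 10 → {22, 21, 20, 19, 18, 17, 16, 13, 12, 11, 10, 8, 7, 5, 4}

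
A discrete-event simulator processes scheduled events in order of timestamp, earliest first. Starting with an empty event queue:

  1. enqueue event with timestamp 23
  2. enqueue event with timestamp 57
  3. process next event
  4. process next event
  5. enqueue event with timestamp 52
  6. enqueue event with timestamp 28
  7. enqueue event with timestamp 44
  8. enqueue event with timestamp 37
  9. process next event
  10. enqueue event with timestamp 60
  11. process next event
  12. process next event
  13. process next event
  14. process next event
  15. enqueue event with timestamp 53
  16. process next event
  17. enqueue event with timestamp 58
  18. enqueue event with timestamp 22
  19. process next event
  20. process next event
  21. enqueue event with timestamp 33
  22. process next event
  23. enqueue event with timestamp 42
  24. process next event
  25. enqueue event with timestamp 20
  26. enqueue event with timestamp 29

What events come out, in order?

[23, 57, 28, 37, 44, 52, 60, 53, 22, 58, 33, 42]

insert 23 → {23}
insert 57 → {23, 57}
process next event → 23; now {57}
process next event → 57; now {}
insert 52 → {52}
insert 28 → {28, 52}
insert 44 → {28, 44, 52}
insert 37 → {28, 37, 44, 52}
process next event → 28; now {37, 44, 52}
insert 60 → {37, 44, 52, 60}
process next event → 37; now {44, 52, 60}
process next event → 44; now {52, 60}
process next event → 52; now {60}
process next event → 60; now {}
insert 53 → {53}
process next event → 53; now {}
insert 58 → {58}
insert 22 → {22, 58}
process next event → 22; now {58}
process next event → 58; now {}
insert 33 → {33}
process next event → 33; now {}
insert 42 → {42}
process next event → 42; now {}
insert 20 → {20}
insert 29 → {20, 29}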